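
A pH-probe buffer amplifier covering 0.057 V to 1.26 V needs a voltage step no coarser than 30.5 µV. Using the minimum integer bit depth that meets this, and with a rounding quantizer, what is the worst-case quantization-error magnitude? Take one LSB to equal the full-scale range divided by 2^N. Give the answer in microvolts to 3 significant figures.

Span: 1.26 V − (0.057 V) = 1.203 V.
1.203 V / 30.5 µV = 39440. Since 2^15 = 32768 and 2^16 = 65536, N = 16.
Step size = 1.203/65536 V = 18.356 µV.
Max error for round-to-nearest is LSB/2 = 9.18 µV.

9.18 µV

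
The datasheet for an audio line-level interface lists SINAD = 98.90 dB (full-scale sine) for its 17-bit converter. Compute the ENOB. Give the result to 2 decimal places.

ENOB = (SINAD − 1.76) / 6.02 = (98.90 − 1.76) / 6.02 = 97.14 / 6.02 = 16.1362.

16.14 bits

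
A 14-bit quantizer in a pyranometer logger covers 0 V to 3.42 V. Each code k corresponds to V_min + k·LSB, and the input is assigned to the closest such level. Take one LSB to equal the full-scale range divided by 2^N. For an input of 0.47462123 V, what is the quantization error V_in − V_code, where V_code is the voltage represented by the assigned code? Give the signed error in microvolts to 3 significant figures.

−54.1 µV

Full-scale range = 3.42 V. LSB = 3.42 V / 2^14 ≈ 208.7 µV.
(0.47462123 − (0)) / LSB = 0.47462123 × 16384/3.42 = 2273.7410. Nearest integer: k = 2274.
V_code = V_min + k × range/2^14 = 0 + 2274 × 3.42/16384 = 0.47467529297 V.
e = 0.47462123 − (0.47467529297) = −54.1 µV.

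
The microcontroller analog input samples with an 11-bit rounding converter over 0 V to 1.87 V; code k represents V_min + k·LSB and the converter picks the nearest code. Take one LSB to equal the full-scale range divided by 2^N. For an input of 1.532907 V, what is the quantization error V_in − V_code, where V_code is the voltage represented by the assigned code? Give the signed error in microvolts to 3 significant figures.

−164 µV

Range is 1.87 V. LSB = 1.87 V / 2^11 ≈ 0.9131 mV.
Position in LSBs: (1.532907 − (0)) × 2048/1.87 = 1678.8201; rounding gives k = 1679.
V_code = V_min + k × range/2^11 = 0 + 1679 × 1.87/2048 = 1.533071289 V.
Error = V_in − V_code = 1.532907 − (1.533071289) = −164 µV.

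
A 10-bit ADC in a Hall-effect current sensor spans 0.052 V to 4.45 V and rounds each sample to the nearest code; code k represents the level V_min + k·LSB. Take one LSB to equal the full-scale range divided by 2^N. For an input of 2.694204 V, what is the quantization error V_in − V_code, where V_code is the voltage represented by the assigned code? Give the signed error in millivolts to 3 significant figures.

+0.827 mV

The full-scale span is 4.45 − (0.052) = 4.398 V. LSB = 4.398 V / 2^10 ≈ 4.295 mV.
(V_in − V_min)/LSB = (2.694204 − (0.052)) × 1024/4.398 = 615.1926 → nearest code k = 615.
V_code = 0.052 + (615/1024) × 4.398 = 2.693376953 V.
V_in − V_code = 2.694204 − (2.693376953) = +0.827 mV.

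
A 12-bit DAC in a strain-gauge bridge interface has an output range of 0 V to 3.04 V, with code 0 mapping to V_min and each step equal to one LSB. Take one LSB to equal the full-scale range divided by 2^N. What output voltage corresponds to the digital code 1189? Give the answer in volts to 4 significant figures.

0.8825 V

Span = 3.04 V. LSB = 3.04 V / 2^12.
Output = V_min + (1189/4096) × range = 0 + 0.290283 × 3.04 V
      = 0 V + 0.882461 V = 0.882461 V.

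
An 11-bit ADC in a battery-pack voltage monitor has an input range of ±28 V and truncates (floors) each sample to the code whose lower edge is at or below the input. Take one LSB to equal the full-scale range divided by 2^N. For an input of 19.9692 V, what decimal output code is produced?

Span: 28 V − (-28 V) = 56 V. LSB = 56 V / 2^11 ≈ 27.34 mV.
V_in − V_min = 19.9692 − (-28) = 47.9692 V.
Divide by LSB: 47.9692 × 2048/56 = 1754.3022.
Truncating gives code 1754.

1754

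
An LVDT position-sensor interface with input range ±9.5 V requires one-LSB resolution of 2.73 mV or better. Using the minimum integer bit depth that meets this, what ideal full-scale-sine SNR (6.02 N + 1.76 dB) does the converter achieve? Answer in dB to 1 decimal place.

Range = 9.5 − (-9.5) = 19 V.
Need 2^N ≥ 19 V / 2.73 mV = 6960 → N_min = 13.
6.02(13) + 1.76 = 80.02 dB.

80.0 dB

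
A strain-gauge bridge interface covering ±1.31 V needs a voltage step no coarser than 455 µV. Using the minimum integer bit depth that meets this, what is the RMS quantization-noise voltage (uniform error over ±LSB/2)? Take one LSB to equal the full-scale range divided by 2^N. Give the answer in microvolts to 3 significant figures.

Span: 1.31 V − (-1.31 V) = 2.62 V.
Levels needed ≥ 2.62/455 µV = 5758. 2^13 = 8192 suffices, so N_min = 13.
Step size = 2.62/8192 V = 319.82 µV.
RMS noise = LSB/√12 = 92.3 µV.

92.3 µV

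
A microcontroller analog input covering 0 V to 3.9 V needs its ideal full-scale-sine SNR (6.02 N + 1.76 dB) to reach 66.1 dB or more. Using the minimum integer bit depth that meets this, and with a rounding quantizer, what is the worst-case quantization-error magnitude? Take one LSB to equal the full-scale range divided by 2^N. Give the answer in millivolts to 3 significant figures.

V_FS = 3.9 V.
Solving 6.02 N ≥ 66.1 − 1.76: N ≥ 10.688. Round up → N = 11.
Step size = 3.9/2048 V = 1.9043 mV.
|e|_max = LSB/2 = 0.952 mV.

0.952 mV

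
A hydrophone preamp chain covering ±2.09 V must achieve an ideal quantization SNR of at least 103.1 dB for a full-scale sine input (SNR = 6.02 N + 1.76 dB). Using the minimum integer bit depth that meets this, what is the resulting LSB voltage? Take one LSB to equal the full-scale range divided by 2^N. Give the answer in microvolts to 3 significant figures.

31.9 µV

Span: 2.09 V − (-2.09 V) = 4.18 V.
Solving 6.02 N ≥ 103.1 − 1.76: N ≥ 16.834. Round up → N = 17.
LSB = 4.18 V ÷ 2^17 = 4.18/131072 V = 31.9 µV.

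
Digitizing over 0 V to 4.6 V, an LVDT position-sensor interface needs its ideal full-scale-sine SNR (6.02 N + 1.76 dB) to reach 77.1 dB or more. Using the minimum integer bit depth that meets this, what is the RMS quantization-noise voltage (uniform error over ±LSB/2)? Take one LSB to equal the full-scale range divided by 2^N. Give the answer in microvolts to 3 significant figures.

162 µV

Span = 4.6 V.
Solving 6.02 N ≥ 77.1 − 1.76: N ≥ 12.515. Round up → N = 13.
LSB = 4.6 V ÷ 2^13 = 4.6/8192 V = 0.56152 mV.
σ_q = LSB/√12 = 0.56152 mV/3.4641 = 162 µV.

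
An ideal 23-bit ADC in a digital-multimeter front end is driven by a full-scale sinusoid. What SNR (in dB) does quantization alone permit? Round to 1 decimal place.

140.2 dB

For an ideal N-bit converter with full-scale sine input, SNR = 6.02 N + 1.76 dB. SNR = 6.02 × 23 + 1.76 = 138.46 + 1.76 = 140.22 dB.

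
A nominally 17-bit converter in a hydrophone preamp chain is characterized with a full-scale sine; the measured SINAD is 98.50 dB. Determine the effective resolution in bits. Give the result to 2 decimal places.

16.07 bits

(98.50 − 1.76) / 6.02 = 96.74/6.02 = 16.0698 effective bits.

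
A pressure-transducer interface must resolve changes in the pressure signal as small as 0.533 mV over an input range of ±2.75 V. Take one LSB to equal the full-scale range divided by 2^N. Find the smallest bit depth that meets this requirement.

Range = 2.75 − (-2.75) = 5.5 V.
5.5 V / 0.533 mV = 10320. Since 2^13 = 8192 and 2^14 = 16384, N = 14.

14 bits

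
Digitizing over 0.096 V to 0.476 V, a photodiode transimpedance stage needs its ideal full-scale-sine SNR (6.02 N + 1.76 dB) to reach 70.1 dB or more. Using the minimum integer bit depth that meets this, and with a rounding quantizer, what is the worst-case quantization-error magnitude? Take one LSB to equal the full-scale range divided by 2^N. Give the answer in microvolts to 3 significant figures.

46.4 µV

Range = 0.476 − (0.096) = 0.38 V.
N ≥ (70.1 − 1.76)/6.02 = 11.352 → N_min = 12.
LSB = 0.38 V ÷ 2^12 = 0.38/4096 V = 92.773 µV.
Half an LSB is 46.4 µV.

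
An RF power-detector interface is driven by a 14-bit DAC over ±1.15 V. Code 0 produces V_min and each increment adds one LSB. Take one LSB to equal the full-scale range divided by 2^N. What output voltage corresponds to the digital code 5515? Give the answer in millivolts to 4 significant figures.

Range = 1.15 − (-1.15) = 2.3 V. LSB = 2.3 V / 2^14.
V_out = V_min + code × LSB = -1.15 V + 5515 × 2.3 V / 16384
      = -1.15 V + 0.774200 V = -0.375800 V.

-375.8 mV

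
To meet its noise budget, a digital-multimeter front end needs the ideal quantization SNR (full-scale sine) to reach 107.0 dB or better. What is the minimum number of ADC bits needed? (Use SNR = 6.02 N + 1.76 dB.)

18 bits

6.02 N + 1.76 ≥ 107.0 gives N ≥ 17.482, so the minimum integer is 18.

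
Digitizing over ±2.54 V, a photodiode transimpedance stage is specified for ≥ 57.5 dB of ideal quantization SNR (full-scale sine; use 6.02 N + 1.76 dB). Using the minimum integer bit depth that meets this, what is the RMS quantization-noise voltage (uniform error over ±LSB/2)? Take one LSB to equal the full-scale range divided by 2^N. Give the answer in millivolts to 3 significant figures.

The full-scale span is 2.54 − (-2.54) = 5.08 V.
Solving 6.02 N ≥ 57.5 − 1.76: N ≥ 9.259. Round up → N = 10.
One LSB is 5.08 V / 1024 = 4.9609 mV.
V_rms = LSB/√12 = 1.43 mV.

1.43 mV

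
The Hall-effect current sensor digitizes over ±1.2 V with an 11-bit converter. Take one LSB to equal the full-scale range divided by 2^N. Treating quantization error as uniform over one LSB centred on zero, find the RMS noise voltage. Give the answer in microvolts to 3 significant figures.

338 µV

Span: 1.2 V − (-1.2 V) = 2.4 V.
One LSB is 2.4 V / 2048 = 1.1719 mV.
V_rms = LSB/√12 = 1.1719 mV / √12 = 338 µV.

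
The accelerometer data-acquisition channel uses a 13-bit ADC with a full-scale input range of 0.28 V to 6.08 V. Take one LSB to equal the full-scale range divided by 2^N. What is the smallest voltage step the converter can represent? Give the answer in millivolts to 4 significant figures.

Span: 6.08 V − (0.28 V) = 5.8 V.
Number of codes = 2^13 = 8192.
LSB = 5.8 V ÷ 2^13 = 5.8/8192 V = 0.7080 mV.

0.7080 mV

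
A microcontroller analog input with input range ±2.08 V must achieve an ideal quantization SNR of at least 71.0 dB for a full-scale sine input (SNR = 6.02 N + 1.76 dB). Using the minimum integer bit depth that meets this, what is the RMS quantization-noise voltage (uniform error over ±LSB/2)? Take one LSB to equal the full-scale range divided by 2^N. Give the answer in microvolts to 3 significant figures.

293 µV

Full-scale range = 2.08 V − (-2.08 V) = 4.16 V.
6.02 N + 1.76 ≥ 71.0 gives N ≥ 11.502, so the minimum integer is 12.
Step size = 4.16/4096 V = 1.0156 mV.
σ_q = LSB/√12 = 1.0156 mV/3.4641 = 293 µV.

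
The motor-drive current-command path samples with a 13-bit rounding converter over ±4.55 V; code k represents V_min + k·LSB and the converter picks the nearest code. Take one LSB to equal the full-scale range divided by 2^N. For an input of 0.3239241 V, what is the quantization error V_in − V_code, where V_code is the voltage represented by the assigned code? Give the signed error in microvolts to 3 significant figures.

Range = 4.55 − (-4.55) = 9.1 V. LSB = 9.1 V / 2^13 ≈ 1.111 mV.
(V_in − V_min)/LSB = (0.3239241 − (-4.55)) × 8192/9.1 = 4387.6029 → nearest code k = 4388.
V_code = V_min + k × range/2^13 = -4.55 + 4388 × 9.1/8192 = 0.3243652344 V.
V_in − V_code = 0.3239241 − (0.3243652344) = −441 µV.

−441 µV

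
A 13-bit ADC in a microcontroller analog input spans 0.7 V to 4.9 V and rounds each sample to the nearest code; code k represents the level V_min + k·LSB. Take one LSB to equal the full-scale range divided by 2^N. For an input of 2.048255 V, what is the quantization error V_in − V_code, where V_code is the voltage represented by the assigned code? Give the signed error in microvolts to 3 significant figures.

Range = 4.9 − (0.7) = 4.2 V. LSB = 4.2 V / 2^13 ≈ 0.5127 mV.
(2.048255 − (0.7)) / LSB = 1.348255 × 8192/4.2 = 2629.7393. Nearest integer: k = 2630.
V_code = V_min + k × range/2^13 = 0.7 + 2630 × 4.2/8192 = 2.048388672 V.
Error = V_in − V_code = 2.048255 − (2.048388672) = −134 µV.

−134 µV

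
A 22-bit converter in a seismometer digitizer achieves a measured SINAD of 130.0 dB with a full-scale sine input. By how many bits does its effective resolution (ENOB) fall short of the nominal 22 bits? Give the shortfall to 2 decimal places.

Effective bits = (130.0 − 1.76)/6.02 = 21.3023.
Shortfall = 22 − 21.3023 = 0.6977 bits.

0.70 bits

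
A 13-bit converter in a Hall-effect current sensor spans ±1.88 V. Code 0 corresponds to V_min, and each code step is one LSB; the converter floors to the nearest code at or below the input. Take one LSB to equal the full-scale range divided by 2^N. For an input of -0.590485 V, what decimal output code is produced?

2809

Full-scale range = 1.88 V − (-1.88 V) = 3.76 V. LSB = 3.76 V / 2^13 ≈ 459.0 µV.
code = ⌊(V_in − V_min)/LSB⌋ = ⌊(V_in − V_min) × 2^13 / range⌋
     = ⌊(-0.590485 − (-1.88)) × 8192 / 3.76⌋ = ⌊1.289515 × 8192/3.76⌋
     = ⌊2809.497⌋ = 2809.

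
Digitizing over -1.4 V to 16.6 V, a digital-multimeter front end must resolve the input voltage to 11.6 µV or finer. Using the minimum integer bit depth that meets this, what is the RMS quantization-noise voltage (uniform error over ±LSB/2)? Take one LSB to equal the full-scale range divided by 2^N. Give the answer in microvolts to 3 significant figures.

2.48 µV

The full-scale span is 16.6 − (-1.4) = 18 V.
Required number of levels: 18/11.6 µV = 1.5517e6; smallest N with 2^N ≥ that is 21.
One LSB is 18 V / 2097152 = 8.5831 µV.
V_rms = LSB/√12 = 2.48 µV.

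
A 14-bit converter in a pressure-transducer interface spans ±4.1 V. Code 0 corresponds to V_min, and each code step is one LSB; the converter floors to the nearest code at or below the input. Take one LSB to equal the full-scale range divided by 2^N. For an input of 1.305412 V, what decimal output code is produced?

10800

Span: 4.1 V − (-4.1 V) = 8.2 V. LSB = 8.2 V / 2^14 ≈ 0.5005 mV.
V_in − V_min = 1.305412 − (-4.1) = 5.405412 V.
Divide by LSB: 5.405412 × 16384/8.2 = 10800.2769.
Truncating gives code 10800.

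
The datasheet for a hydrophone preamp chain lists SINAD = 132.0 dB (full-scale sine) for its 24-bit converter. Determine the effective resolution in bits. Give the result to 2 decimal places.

21.63 bits

(132.0 − 1.76) / 6.02 = 130.24/6.02 = 21.6346 effective bits.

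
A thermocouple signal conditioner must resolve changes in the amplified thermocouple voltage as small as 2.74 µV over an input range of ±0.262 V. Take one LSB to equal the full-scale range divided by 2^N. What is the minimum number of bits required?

The full-scale span is 0.262 − (-0.262) = 0.524 V.
0.524 V / 2.74 µV = 191200. Since 2^17 = 131072 and 2^18 = 262144, N = 18.

18 bits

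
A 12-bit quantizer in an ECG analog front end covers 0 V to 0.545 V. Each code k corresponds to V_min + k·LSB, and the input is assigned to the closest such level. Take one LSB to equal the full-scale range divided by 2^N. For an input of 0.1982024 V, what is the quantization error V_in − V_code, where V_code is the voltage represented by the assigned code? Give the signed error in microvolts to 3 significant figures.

−52.0 µV

Span = 0.545 V. LSB = 0.545 V / 2^12 ≈ 133.1 µV.
Position in LSBs: (0.1982024 − (0)) × 4096/0.545 = 1489.6092; rounding gives k = 1490.
V_code = V_min + k × range/2^12 = 0 + 1490 × 0.545/4096 = 0.1982543945 V.
V_in − V_code = 0.1982024 − (0.1982543945) = −52.0 µV.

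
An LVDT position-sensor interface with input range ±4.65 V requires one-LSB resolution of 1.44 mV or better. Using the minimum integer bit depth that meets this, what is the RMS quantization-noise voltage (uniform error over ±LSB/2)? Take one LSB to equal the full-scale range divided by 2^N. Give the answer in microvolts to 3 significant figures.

Span: 4.65 V − (-4.65 V) = 9.3 V.
Levels needed ≥ 9.3/1.44 mV = 6458. 2^13 = 8192 suffices, so N_min = 13.
LSB = 9.3 V ÷ 2^13 = 9.3/8192 V = 1.1353 mV.
V_rms = LSB/√12 = 328 µV.

328 µV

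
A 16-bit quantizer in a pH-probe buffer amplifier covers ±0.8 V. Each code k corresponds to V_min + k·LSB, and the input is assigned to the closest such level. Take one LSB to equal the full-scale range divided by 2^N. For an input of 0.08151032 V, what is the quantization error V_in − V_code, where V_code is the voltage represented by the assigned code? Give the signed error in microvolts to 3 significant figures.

−8.23 µV

Range = 0.8 − (-0.8) = 1.6 V. LSB = 1.6 V / 2^16 ≈ 24.41 µV.
(0.08151032 − (-0.8)) / LSB = 0.88151032 × 65536/1.6 = 36106.6627. Nearest integer: k = 36107.
V_code = -0.8 + (36107/65536) × 1.6 = 0.081518554688 V.
e = 0.08151032 − (0.081518554688) = −8.23 µV.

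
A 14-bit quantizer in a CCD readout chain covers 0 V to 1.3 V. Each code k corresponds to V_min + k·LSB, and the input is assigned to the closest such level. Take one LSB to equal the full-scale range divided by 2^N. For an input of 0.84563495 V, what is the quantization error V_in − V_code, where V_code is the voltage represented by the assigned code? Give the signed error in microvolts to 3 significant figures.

Full-scale range = 1.3 V. LSB = 1.3 V / 2^14 ≈ 79.35 µV.
Position in LSBs: (0.84563495 − (0)) × 16384/1.3 = 10657.6023; rounding gives k = 10658.
V_code = V_min + k × range/2^14 = 0 + 10658 × 1.3/16384 = 0.84566650391 V.
e = 0.84563495 − (0.84566650391) = −31.6 µV.

−31.6 µV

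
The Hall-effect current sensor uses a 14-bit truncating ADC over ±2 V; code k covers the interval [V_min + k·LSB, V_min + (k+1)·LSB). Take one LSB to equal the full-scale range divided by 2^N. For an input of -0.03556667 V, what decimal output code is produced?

The full-scale span is 2 − (-2) = 4 V. LSB = 4 V / 2^14 ≈ 244.1 µV.
V_in − V_min = -0.03556667 − (-2) = 1.96443333 V.
Divide by LSB: 1.96443333 × 16384/4 = 8046.3189.
Truncating gives code 8046.

8046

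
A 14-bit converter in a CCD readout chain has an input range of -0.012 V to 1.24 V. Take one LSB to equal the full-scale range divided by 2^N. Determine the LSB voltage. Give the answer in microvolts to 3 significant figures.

Span: 1.24 V − (-0.012 V) = 1.252 V.
There are 2^14 = 16384 steps.
One LSB is 1.252 V / 16384 = 76.4 µV.

76.4 µV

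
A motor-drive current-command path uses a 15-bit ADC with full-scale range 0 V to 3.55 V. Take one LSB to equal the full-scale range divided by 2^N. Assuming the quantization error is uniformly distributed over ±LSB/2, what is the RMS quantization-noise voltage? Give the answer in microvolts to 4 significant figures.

Full-scale range = 3.55 V.
LSB = 3.55 V ÷ 2^15 = 3.55/32768 V = 108.337 µV.
For a uniform distribution on [−LSB/2, +LSB/2], V_rms = LSB/√12 = 108.337 µV/3.4641 = 31.27 µV.

31.27 µV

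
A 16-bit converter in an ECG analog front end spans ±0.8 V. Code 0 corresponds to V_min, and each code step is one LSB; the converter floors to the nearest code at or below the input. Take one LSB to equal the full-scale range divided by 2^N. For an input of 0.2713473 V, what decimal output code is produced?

43882

The full-scale span is 0.8 − (-0.8) = 1.6 V. LSB = 1.6 V / 2^16 ≈ 24.41 µV.
(V_in − V_min) × 2^16/range = (0.2713473 − (-0.8)) × 65536/1.6 = 43882.385.
Floor → code = 43882.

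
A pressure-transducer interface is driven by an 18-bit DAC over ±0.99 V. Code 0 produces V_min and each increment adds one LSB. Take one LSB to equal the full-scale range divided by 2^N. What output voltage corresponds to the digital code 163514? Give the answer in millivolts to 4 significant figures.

245.0 mV

The full-scale span is 0.99 − (-0.99) = 1.98 V. LSB = 1.98 V / 2^18.
V_out = -0.99 + 163514 × (1.98/262144) V
      = -0.99 + 1.23504 = 0.245038 V.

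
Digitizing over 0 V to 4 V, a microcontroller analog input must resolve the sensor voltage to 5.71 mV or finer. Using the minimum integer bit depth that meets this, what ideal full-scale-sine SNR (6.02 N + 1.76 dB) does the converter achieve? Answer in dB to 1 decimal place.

62.0 dB

V_FS = 4 V.
4 V / 5.71 mV = 700.5. Since 2^9 = 512 and 2^10 = 1024, N = 10.
Ideal SNR at N = 10: 6.02·10 + 1.76 = 62.0 dB.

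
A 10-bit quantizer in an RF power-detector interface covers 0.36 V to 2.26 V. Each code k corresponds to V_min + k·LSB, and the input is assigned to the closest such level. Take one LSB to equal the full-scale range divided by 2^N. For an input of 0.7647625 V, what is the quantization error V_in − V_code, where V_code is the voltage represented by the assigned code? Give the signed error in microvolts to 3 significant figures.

Full-scale range = 2.26 V − (0.36 V) = 1.9 V. LSB = 1.9 V / 2^10 ≈ 1.855 mV.
(V_in − V_min)/LSB = (0.7647625 − (0.36)) × 1024/1.9 = 218.1457 → nearest code k = 218.
Reconstructed level: 0.36 + 218 × 1.9/1024 V = 0.7644921875 V.
Error = V_in − V_code = 0.7647625 − (0.7644921875) = +270 µV.

+270 µV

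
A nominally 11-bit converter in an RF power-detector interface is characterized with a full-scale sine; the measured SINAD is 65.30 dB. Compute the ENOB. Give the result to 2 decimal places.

ENOB = (SINAD − 1.76) / 6.02 = (65.30 − 1.76) / 6.02 = 63.54 / 6.02 = 10.5548.

10.55 bits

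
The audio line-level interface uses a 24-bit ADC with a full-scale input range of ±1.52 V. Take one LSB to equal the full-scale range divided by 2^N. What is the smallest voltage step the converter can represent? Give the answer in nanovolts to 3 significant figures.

The full-scale span is 1.52 − (-1.52) = 3.04 V.
2^24 = 16777216 levels.
Step size = 3.04/16777216 V = 181 nV.

181 nV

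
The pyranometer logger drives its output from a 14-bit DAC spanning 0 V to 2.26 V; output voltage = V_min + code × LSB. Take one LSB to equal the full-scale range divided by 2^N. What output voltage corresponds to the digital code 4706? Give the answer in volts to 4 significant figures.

0.6491 V

V_FS = 2.26 V. LSB = 2.26 V / 2^14.
V_out = V_min + code × LSB = 0 V + 4706 × 2.26 V / 16384
      = 0 + 0.649143 = 0.649143 V.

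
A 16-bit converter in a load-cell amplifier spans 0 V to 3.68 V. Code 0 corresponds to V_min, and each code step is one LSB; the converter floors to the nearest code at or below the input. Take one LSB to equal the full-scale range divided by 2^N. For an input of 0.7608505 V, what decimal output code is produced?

Full-scale range = 3.68 V. LSB = 3.68 V / 2^16 ≈ 56.15 µV.
(V_in − V_min) × 2^16/range = (0.7608505 − (0)) × 65536/3.68 = 13549.755.
Floor → code = 13549.

13549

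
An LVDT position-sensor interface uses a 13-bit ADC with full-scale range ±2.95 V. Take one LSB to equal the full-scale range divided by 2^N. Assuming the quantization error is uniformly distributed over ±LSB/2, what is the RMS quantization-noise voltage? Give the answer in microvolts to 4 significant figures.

Span: 2.95 V − (-2.95 V) = 5.9 V.
LSB = 5.9 V / 2^13 = 0.720215 mV.
RMS of a uniform error over width LSB is LSB/√12 = 207.9 µV.

207.9 µV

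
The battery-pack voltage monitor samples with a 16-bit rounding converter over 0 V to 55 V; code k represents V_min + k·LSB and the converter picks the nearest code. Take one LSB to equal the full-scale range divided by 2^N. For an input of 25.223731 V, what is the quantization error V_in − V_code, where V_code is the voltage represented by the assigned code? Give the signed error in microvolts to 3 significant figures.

Range is 55 V. LSB = 55 V / 2^16 ≈ 0.8392 mV.
Position in LSBs: (25.223731 − (0)) × 65536/55 = 30055.6806; rounding gives k = 30056.
V_code = 0 + (30056/65536) × 55 = 25.223999023 V.
e = 25.223731 − (25.223999023) = −268 µV.

−268 µV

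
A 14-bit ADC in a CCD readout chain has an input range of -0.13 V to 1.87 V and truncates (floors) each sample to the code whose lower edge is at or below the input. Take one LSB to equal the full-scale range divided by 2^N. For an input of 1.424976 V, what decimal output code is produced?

12738

The full-scale span is 1.87 − (-0.13) = 2 V. LSB = 2 V / 2^14 ≈ 122.1 µV.
code = ⌊(V_in − V_min)/LSB⌋ = ⌊(V_in − V_min) × 2^14 / range⌋
     = ⌊(1.424976 − (-0.13)) × 16384 / 2⌋ = ⌊1.554976 × 16384/2⌋
     = ⌊12738.363⌋ = 12738.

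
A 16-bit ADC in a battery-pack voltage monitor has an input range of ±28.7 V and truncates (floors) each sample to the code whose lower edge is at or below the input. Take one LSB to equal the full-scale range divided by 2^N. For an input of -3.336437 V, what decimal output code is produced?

Range = 28.7 − (-28.7) = 57.4 V. LSB = 57.4 V / 2^16 ≈ 0.8759 mV.
(V_in − V_min) × 2^16/range = (-3.336437 − (-28.7)) × 65536/57.4 = 28958.649.
Floor → code = 28958.

28958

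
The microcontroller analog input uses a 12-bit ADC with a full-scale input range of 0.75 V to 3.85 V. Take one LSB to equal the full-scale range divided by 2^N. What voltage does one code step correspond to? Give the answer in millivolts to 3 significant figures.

0.757 mV

Full-scale range = 3.85 V − (0.75 V) = 3.1 V.
There are 2^12 = 4096 steps.
LSB = 3.1 V / 2^12 = 0.757 mV.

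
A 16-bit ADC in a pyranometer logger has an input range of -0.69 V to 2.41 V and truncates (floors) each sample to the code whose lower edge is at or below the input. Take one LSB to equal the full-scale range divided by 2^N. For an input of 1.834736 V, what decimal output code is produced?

Span: 2.41 V − (-0.69 V) = 3.1 V. LSB = 3.1 V / 2^16 ≈ 47.30 µV.
V_in − V_min = 1.834736 − (-0.69) = 2.524736 V.
Divide by LSB: 2.524736 × 65536/3.1 = 53374.5479.
Truncating gives code 53374.

53374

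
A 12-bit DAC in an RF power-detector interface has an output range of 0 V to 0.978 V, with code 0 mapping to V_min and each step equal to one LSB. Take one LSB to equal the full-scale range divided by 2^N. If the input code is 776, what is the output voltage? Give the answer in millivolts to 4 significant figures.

V_FS = 0.978 V. LSB = 0.978 V / 2^12.
Output = V_min + (776/4096) × range = 0 + 0.189453 × 0.978 V
      = 0 V + 0.185285 V = 0.185285 V.

185.3 mV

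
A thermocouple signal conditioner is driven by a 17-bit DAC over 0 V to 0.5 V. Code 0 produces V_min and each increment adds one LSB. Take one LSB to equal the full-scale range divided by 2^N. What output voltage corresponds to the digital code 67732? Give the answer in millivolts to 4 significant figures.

258.4 mV

Range is 0.5 V. LSB = 0.5 V / 2^17.
Output = V_min + (67732/131072) × range = 0 + 0.516754 × 0.5 V
      = 0 + 0.258377 = 0.258377 V.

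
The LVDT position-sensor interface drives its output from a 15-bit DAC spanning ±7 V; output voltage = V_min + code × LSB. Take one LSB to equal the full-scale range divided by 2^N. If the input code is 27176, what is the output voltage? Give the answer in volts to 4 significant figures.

Full-scale range = 7 V − (-7 V) = 14 V. LSB = 14 V / 2^15.
Output = V_min + (27176/32768) × range = -7 + 0.829346 × 14 V
      = -7 V + 11.6108 V = 4.61084 V.

4.611 V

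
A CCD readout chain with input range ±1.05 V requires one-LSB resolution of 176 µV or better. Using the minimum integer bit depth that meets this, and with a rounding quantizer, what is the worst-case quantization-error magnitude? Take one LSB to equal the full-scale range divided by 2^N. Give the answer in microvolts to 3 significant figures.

64.1 µV

The full-scale span is 1.05 − (-1.05) = 2.1 V.
Required number of levels: 2.1/176 µV = 11932; smallest N with 2^N ≥ that is 14.
Step size = 2.1/16384 V = 128.17 µV.
|e|_max = LSB/2 = 64.1 µV.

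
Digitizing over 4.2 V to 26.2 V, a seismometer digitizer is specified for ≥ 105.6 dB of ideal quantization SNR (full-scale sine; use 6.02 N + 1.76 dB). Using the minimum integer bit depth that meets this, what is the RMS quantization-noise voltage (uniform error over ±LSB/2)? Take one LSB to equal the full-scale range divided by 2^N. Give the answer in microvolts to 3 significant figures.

24.2 µV

Full-scale range = 26.2 V − (4.2 V) = 22 V.
6.02 N + 1.76 ≥ 105.6 gives N ≥ 17.249, so the minimum integer is 18.
Step size = 22/262144 V = 83.923 µV.
σ_q = LSB/√12 = 83.923 µV/3.4641 = 24.2 µV.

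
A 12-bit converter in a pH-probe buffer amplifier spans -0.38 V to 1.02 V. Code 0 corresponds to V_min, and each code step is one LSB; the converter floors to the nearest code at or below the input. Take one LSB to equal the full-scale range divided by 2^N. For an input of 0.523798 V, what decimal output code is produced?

Span: 1.02 V − (-0.38 V) = 1.4 V. LSB = 1.4 V / 2^12 ≈ 341.8 µV.
(V_in − V_min) × 2^12/range = (0.523798 − (-0.38)) × 4096/1.4 = 2644.255.
Floor → code = 2644.

2644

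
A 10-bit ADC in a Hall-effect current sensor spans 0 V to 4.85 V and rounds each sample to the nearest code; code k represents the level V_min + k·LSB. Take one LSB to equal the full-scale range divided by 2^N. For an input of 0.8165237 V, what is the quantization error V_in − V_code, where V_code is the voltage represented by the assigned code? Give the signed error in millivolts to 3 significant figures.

+1.88 mV

V_FS = 4.85 V. LSB = 4.85 V / 2^10 ≈ 4.736 mV.
(0.8165237 − (0)) / LSB = 0.8165237 × 1024/4.85 = 172.3959. Nearest integer: k = 172.
V_code = V_min + k × range/2^10 = 0 + 172 × 4.85/1024 = 0.8146484375 V.
Error = V_in − V_code = 0.8165237 − (0.8146484375) = +1.88 mV.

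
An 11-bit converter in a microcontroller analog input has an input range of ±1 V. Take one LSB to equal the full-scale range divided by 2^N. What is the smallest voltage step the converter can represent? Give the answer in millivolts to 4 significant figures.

Span: 1 V − (-1 V) = 2 V.
Number of codes = 2^11 = 2048.
One LSB is 2 V / 2048 = 0.9766 mV.

0.9766 mV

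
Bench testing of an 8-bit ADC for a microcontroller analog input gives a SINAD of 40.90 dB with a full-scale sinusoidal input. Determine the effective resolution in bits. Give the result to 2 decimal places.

ENOB = (SINAD − 1.76) / 6.02 = (40.90 − 1.76) / 6.02 = 39.14 / 6.02 = 6.5017.

6.50 bits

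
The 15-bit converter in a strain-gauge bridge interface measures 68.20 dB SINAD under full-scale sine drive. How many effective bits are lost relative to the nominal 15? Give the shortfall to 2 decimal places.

3.96 bits

Effective bits = (68.20 − 1.76)/6.02 = 11.0365.
Shortfall = 15 − 11.0365 = 3.9635 bits.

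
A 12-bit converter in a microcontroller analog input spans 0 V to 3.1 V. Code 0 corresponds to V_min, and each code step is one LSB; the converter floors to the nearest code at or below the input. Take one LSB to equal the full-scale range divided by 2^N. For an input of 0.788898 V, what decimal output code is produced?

1042

Span = 3.1 V. LSB = 3.1 V / 2^12 ≈ 0.7568 mV.
code = ⌊(V_in − V_min)/LSB⌋ = ⌊(V_in − V_min) × 2^12 / range⌋
     = ⌊(0.788898 − (0)) × 4096 / 3.1⌋ = ⌊0.788898 × 4096/3.1⌋
     = ⌊1042.363⌋ = 1042.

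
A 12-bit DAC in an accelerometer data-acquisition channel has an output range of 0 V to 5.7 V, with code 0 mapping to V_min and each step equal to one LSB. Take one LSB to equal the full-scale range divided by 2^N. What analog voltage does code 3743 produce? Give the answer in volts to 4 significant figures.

Range is 5.7 V. LSB = 5.7 V / 2^12.
V_out = 0 + 3743 × (5.7/4096) V
      = 0 + 5.20876 = 5.20876 V.

5.209 V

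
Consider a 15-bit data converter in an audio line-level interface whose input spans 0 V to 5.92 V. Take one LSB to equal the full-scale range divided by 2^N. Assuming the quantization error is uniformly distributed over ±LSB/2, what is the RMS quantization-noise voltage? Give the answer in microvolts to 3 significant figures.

Span = 5.92 V.
One LSB is 5.92 V / 32768 = 180.66 µV.
For a uniform distribution on [−LSB/2, +LSB/2], V_rms = LSB/√12 = 180.66 µV/3.4641 = 52.2 µV.

52.2 µV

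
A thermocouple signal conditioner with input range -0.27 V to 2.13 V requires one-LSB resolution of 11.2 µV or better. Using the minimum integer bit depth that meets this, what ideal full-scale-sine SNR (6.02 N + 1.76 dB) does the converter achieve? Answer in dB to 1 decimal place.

Full-scale range = 2.13 V − (-0.27 V) = 2.4 V.
Need 2^N ≥ 2.4 V / 11.2 µV = 214300 → N_min = 18.
Ideal SNR at N = 18: 6.02·18 + 1.76 = 110.1 dB.

110.1 dB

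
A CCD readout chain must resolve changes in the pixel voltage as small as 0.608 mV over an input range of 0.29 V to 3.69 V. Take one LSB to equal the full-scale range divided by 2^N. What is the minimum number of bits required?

13 bits

Span: 3.69 V − (0.29 V) = 3.4 V.
Levels needed ≥ 3.4/0.608 mV = 5592. 2^13 = 8192 suffices, so N_min = 13.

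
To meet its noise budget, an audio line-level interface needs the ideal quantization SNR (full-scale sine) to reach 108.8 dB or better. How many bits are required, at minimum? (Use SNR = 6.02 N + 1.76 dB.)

N ≥ (108.8 − 1.76)/6.02 = 17.781 → N_min = 18.

18 bits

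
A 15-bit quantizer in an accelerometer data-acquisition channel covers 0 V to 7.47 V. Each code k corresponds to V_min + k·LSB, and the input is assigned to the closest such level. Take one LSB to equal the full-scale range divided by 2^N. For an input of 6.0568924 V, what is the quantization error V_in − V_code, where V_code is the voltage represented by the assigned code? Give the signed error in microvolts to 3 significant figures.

V_FS = 7.47 V. LSB = 7.47 V / 2^15 ≈ 228.0 µV.
(V_in − V_min)/LSB = (6.0568924 − (0)) × 32768/7.47 = 26569.2437 → nearest code k = 26569.
V_code = V_min + k × range/2^15 = 0 + 26569 × 7.47/32768 = 6.0568368530 V.
V_in − V_code = 6.0568924 − (6.0568368530) = +55.5 µV.

+55.5 µV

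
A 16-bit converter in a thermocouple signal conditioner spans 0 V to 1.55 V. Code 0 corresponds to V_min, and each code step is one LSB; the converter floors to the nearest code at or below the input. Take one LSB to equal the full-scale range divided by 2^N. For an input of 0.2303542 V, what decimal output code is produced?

9739

V_FS = 1.55 V. LSB = 1.55 V / 2^16 ≈ 23.65 µV.
code = ⌊(V_in − V_min)/LSB⌋ = ⌊(V_in − V_min) × 2^16 / range⌋
     = ⌊(0.2303542 − (0)) × 65536 / 1.55⌋ = ⌊0.2303542 × 65536/1.55⌋
     = ⌊9739.673⌋ = 9739.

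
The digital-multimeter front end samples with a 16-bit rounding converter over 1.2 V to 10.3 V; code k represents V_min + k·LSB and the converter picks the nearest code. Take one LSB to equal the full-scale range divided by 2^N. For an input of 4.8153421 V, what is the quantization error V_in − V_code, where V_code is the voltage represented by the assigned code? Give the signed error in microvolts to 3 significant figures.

Span: 10.3 V − (1.2 V) = 9.1 V. LSB = 9.1 V / 2^16 ≈ 138.9 µV.
(V_in − V_min)/LSB = (4.8153421 − (1.2)) × 65536/9.1 = 26036.8198 → nearest code k = 26037.
V_code = V_min + k × range/2^16 = 1.2 + 26037 × 9.1/65536 = 4.8153671265 V.
Error = V_in − V_code = 4.8153421 − (4.8153671265) = −25.0 µV.

−25.0 µV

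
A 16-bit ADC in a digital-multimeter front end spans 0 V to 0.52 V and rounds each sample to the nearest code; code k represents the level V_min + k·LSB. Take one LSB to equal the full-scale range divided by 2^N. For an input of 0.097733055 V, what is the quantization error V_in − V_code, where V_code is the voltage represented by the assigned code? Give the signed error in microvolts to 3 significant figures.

Span = 0.52 V. LSB = 0.52 V / 2^16 ≈ 7.935 µV.
Position in LSBs: (0.097733055 − (0)) × 65536/0.52 = 12317.3721; rounding gives k = 12317.
Reconstructed level: 0 + 12317 × 0.52/65536 V = 0.097730102539 V.
Error = V_in − V_code = 0.097733055 − (0.097730102539) = +2.95 µV.

+2.95 µV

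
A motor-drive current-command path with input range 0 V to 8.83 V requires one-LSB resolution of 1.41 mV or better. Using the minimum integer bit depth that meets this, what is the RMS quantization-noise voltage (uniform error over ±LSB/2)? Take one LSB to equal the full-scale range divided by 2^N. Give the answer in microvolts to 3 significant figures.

Span = 8.83 V.
Need 2^N ≥ 8.83 V / 1.41 mV = 6262 → N_min = 13.
LSB = 8.83 V / 2^13 = 1.0779 mV.
RMS noise = LSB/√12 = 311 µV.

311 µV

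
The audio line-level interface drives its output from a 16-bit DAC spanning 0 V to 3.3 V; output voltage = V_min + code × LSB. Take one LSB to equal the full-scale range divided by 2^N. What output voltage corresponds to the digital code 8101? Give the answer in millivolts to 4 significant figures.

407.9 mV

Full-scale range = 3.3 V. LSB = 3.3 V / 2^16.
Output = V_min + (8101/65536) × range = 0 + 0.123611 × 3.3 V
      = 0 + 0.407918 = 0.407918 V.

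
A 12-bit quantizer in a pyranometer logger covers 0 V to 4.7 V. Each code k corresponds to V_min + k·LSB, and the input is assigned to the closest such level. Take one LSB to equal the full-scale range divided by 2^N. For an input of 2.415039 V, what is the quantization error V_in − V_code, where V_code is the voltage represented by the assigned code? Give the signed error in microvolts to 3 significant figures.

Full-scale range = 4.7 V. LSB = 4.7 V / 2^12 ≈ 1.147 mV.
Position in LSBs: (2.415039 − (0)) × 4096/4.7 = 2104.6808; rounding gives k = 2105.
V_code = V_min + k × range/2^12 = 0 + 2105 × 4.7/4096 = 2.415405273 V.
Error = V_in − V_code = 2.415039 − (2.415405273) = −366 µV.

−366 µV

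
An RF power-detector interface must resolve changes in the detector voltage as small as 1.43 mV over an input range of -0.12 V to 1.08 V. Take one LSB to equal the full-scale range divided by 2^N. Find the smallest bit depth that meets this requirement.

10 bits

The full-scale span is 1.08 − (-0.12) = 1.2 V.
Levels needed ≥ 1.2/1.43 mV = 839.2. 2^10 = 1024 suffices, so N_min = 10.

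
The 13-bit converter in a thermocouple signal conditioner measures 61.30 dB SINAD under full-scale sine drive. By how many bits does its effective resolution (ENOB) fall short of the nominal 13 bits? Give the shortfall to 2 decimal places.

3.11 bits

Effective bits = (61.30 − 1.76)/6.02 = 9.8904.
Lost resolution: 13 − 9.8904 = 3.1096 bits.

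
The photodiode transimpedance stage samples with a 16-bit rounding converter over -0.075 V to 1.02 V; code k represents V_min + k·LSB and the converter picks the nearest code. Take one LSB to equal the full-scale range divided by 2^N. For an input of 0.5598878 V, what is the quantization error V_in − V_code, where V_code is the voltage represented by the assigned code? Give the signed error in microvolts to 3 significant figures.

+3.00 µV

Range = 1.02 − (-0.075) = 1.095 V. LSB = 1.095 V / 2^16 ≈ 16.71 µV.
(0.5598878 − (-0.075)) / LSB = 0.6348878 × 65536/1.095 = 37998.1798. Nearest integer: k = 37998.
Reconstructed level: -0.075 + 37998 × 1.095/65536 V = 0.55988479614 V.
V_in − V_code = 0.5598878 − (0.55988479614) = +3.00 µV.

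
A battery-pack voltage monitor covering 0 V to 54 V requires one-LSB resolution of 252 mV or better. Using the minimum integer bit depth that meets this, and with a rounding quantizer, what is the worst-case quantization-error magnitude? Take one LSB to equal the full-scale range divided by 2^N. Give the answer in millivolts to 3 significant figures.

105 mV

V_FS = 54 V.
Need 2^N ≥ 54 V / 252 mV = 214.3 → N_min = 8.
One LSB is 54 V / 256 = 210.94 mV.
Half an LSB is 105 mV.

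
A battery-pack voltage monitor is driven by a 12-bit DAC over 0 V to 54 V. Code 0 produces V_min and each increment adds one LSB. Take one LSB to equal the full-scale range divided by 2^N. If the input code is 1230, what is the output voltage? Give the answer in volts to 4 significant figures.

16.22 V

Range is 54 V. LSB = 54 V / 2^12.
Output = V_min + (1230/4096) × range = 0 + 0.300293 × 54 V
      = 0 V + 16.2158 V = 16.2158 V.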